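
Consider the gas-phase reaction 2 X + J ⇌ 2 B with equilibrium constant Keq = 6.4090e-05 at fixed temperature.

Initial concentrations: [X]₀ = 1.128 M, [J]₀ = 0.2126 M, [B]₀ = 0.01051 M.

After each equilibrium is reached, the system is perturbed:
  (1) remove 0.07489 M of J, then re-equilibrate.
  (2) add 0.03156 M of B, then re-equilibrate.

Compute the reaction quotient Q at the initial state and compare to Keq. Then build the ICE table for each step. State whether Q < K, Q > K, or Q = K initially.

Q₀ = 4.0834e-04 vs Keq = 6.4090e-05 ⇒ Q>K, reverse
Step 1:
                   X          J          B
  Initial      1.128     0.2126    0.01051
  Change    0.006292   0.003146  -0.006292
  Equil        1.134     0.2157   0.004218
  solve Keq expr → x = -0.003146; check Q = 6.4090e-05
Then remove 0.07489 M of J.
Step 2:
                   X          J          B
  Initial      1.134     0.1409   0.004218
  Change  8.0252e-04 4.0126e-04 -8.0252e-04
  Equil        1.135     0.1413   0.003415
  solve Keq expr → x = -4.0126e-04; check Q = 6.4090e-05
Then add 0.03156 M of B.
Step 3:
                   X          J          B
  Initial      1.135     0.1413    0.03498
  Change     0.03128    0.01564   -0.03128
  Equil        1.166     0.1569   0.003699
  solve Keq expr → x = -0.01564; check Q = 6.4090e-05

Q₀ = 4.0834e-04; Q > K (proceeds reverse)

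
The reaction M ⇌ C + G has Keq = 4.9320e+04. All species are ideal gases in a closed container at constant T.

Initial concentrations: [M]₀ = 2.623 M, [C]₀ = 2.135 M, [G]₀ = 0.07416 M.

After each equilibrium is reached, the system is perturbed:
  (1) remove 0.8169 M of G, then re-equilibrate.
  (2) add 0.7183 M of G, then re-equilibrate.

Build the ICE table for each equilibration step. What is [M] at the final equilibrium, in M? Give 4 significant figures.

[M]_eq = 2.5065e-04 M

Q₀ = 0.06036 vs Keq = 4.9320e+04 ⇒ Q<K, forward
Step 1:
                    M           C           G
  init          2.623       2.135     0.07416
  Δ            -2.623       2.623       2.623
  eq       2.6016e-04       4.758       2.697
  solve Keq expr → x = 2.623; check Q = 4.9320e+04
Then remove 0.8169 M of G.
Step 2:
                    M           C           G
  init     2.6016e-04       4.758        1.88
  Δ       -7.8793e-05  7.8793e-05  7.8793e-05
  eq       1.8137e-04       4.758        1.88
  solve Keq expr → x = 7.8793e-05; check Q = 4.9320e+04
Then add 0.7183 M of G.
Step 3:
                    M           C           G
  init     1.8137e-04       4.758       2.598
  Δ        6.9283e-05 -6.9283e-05 -6.9283e-05
  eq       2.5065e-04       4.758       2.598
  solve Keq expr → x = -6.9283e-05; check Q = 4.9320e+04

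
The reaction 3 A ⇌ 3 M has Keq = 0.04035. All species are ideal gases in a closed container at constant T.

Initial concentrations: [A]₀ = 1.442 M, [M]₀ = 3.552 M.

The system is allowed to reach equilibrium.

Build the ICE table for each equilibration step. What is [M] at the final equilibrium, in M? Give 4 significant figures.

Q₀ = 14.95 vs Keq = 0.04035 ⇒ Q>K, reverse
Step 1:
                  A         M
  Initial     1.442     3.552
  Change      2.277    -2.277
  Equil       3.719     1.275
  solve Keq expr → x = -0.7589; check Q = 0.04035

[M]_eq = 1.275 M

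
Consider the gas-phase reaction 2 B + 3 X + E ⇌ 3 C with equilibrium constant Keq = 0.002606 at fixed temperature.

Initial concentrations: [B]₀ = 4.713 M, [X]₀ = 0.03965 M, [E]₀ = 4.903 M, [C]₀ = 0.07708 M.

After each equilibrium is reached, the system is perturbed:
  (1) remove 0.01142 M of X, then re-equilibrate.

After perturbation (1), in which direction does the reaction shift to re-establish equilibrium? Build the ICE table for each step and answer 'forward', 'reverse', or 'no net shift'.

Direction: reverse

Q₀ = 0.06746 vs Keq = 0.002606 ⇒ Q>K, reverse
Step 1:
                    B           X           E           C
  Initial       4.713     0.03965       4.903     0.07708
  Change      0.02046     0.03069     0.01023    -0.03069
  Equil         4.733     0.07034       4.913     0.04639
  solve Keq expr → x = -0.01023; check Q = 0.002606
Then remove 0.01142 M of X.
Step 2:
                    B           X           E           C
  Initial       4.733     0.05892       4.913     0.04639
  Change     0.003017    0.004525    0.001508   -0.004525
  Equil         4.736     0.06344       4.915     0.04187
  solve Keq expr → x = -0.001508; check Q = 0.002606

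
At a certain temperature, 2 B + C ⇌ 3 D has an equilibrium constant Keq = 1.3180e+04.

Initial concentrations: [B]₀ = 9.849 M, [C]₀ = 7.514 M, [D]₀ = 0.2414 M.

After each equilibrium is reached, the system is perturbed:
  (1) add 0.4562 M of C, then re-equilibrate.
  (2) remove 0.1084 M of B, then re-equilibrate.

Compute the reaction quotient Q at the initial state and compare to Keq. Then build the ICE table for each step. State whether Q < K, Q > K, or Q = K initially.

Q₀ = 1.9300e-05; Q < K (proceeds forward)

Q₀ = 1.9300e-05 vs Keq = 1.3180e+04 ⇒ Q<K, forward
Step 1:
                    B           C           D
  I             9.849       7.514      0.2414
  C            -9.556      -4.778       14.33
  E             0.293       2.736       14.58
  solve Keq expr → x = 4.778; check Q = 1.3180e+04
Then add 0.4562 M of C.
Step 2:
                    B           C           D
  I             0.293       3.192       14.58
  C          -0.02045    -0.01023     0.03068
  E            0.2726       3.182       14.61
  solve Keq expr → x = 0.01023; check Q = 1.3180e+04
Then remove 0.1084 M of B.
Step 3:
                    B           C           D
  I            0.1642       3.182       14.61
  C             0.102       0.051      -0.153
  E            0.2662       3.233       14.45
  solve Keq expr → x = -0.051; check Q = 1.3180e+04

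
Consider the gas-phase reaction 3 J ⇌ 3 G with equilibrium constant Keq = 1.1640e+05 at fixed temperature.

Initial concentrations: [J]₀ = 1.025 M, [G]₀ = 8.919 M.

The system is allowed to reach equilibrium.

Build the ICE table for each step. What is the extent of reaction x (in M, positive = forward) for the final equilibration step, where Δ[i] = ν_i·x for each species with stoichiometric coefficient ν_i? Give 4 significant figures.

Q₀ = 658.8 vs Keq = 1.1640e+05 ⇒ Q<K, forward
Step 1:
                  J         G
  I           1.025     8.919
  C         -0.8254    0.8254
  E          0.1996     9.744
  solve Keq expr → x = 0.2751; check Q = 1.1640e+05

x = 0.2751 M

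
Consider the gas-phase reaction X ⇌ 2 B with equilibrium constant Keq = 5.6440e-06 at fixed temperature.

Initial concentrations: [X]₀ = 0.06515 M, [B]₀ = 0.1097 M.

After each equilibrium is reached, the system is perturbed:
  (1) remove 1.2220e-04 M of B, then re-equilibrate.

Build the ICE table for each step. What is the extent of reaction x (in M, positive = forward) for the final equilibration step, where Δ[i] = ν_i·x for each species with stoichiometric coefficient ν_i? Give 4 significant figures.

Q₀ = 0.1847 vs Keq = 5.6440e-06 ⇒ Q>K, reverse
Step 1:
                  X         B
  Initial   0.06515    0.1097
  Change    0.05444   -0.1089
  Equil      0.1196 8.2156e-04
  solve Keq expr → x = -0.05444; check Q = 5.6440e-06
Then remove 1.2220e-04 M of B.
Step 2:
                  X         B
  Initial    0.1196 6.9936e-04
  Change  -6.0995e-05 1.2199e-04
  Equil      0.1195 8.2135e-04
  solve Keq expr → x = 6.0995e-05; check Q = 5.6440e-06

x = 6.0995e-05 M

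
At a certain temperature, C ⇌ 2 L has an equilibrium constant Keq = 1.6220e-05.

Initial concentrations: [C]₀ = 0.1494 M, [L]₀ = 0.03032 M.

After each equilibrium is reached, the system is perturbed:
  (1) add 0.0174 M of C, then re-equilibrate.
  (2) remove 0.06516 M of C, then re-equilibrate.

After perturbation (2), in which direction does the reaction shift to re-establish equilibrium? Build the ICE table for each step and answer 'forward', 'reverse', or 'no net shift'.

Direction: reverse

Q₀ = 0.006153 vs Keq = 1.6220e-05 ⇒ Q>K, reverse
Step 1:
                   C          L
  I           0.1494    0.03032
  C          0.01435   -0.02869
  E           0.1637    0.00163
  solve Keq expr → x = -0.01435; check Q = 1.6220e-05
Then add 0.0174 M of C.
Step 2:
                   C          L
  I           0.1811    0.00163
  C       -4.2102e-05 8.4204e-05
  E           0.1811   0.001714
  solve Keq expr → x = 4.2102e-05; check Q = 1.6220e-05
Then remove 0.06516 M of C.
Step 3:
                   C          L
  I           0.1159   0.001714
  C       1.7078e-04 -3.4155e-04
  E           0.1161   0.001372
  solve Keq expr → x = -1.7078e-04; check Q = 1.6220e-05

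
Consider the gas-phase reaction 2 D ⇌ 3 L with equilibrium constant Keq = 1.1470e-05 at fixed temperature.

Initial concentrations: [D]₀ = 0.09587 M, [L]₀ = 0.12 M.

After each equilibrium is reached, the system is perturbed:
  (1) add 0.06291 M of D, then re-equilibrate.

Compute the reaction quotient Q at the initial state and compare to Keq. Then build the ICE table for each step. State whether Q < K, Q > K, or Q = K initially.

Q₀ = 0.188 vs Keq = 1.1470e-05 ⇒ Q>K, reverse
Step 1:
                    D           L
  init        0.09587        0.12
  Δ           0.07536      -0.113
  eq           0.1712    0.006954
  solve Keq expr → x = -0.03768; check Q = 1.1470e-05
Then add 0.06291 M of D.
Step 2:
                    D           L
  init         0.2341    0.006954
  Δ         -0.001058    0.001587
  eq           0.2331    0.008541
  solve Keq expr → x = 5.2908e-04; check Q = 1.1470e-05

Q₀ = 0.188; Q > K (proceeds reverse)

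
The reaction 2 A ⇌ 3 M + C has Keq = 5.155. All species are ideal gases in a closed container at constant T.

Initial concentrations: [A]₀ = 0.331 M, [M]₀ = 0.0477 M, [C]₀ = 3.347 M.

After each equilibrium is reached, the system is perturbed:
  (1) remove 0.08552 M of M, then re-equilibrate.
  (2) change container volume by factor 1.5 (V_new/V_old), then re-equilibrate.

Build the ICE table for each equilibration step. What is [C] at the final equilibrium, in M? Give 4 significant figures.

[C]_eq = 2.31 M

Q₀ = 0.003316 vs Keq = 5.155 ⇒ Q<K, forward
Step 1:
                   A          M          C
  init         0.331     0.0477      3.347
  Δ          -0.1823     0.2735    0.09117
  eq          0.1487     0.3212      3.438
  solve Keq expr → x = 0.09117; check Q = 5.155
Then remove 0.08552 M of M.
Step 2:
                   A          M          C
  init        0.1487     0.2357      3.438
  Δ         -0.02847     0.0427    0.01423
  eq          0.1202     0.2784      3.452
  solve Keq expr → x = 0.01423; check Q = 5.155
Then change container volume by factor 1.5 (V_new/V_old).
Step 3:
                   A          M          C
  init       0.08013     0.1856      2.302
  Δ         -0.01595    0.02392   0.007973
  eq         0.06419     0.2095       2.31
  solve Keq expr → x = 0.007973; check Q = 5.155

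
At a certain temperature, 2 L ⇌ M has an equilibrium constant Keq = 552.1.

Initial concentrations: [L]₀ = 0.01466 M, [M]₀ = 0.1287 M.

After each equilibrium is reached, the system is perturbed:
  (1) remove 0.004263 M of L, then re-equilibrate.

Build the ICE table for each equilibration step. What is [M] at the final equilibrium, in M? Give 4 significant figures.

[M]_eq = 0.1263 M

Q₀ = 598.8 vs Keq = 552.1 ⇒ Q>K, reverse
Step 1:
                   L          M
  Initial    0.01466     0.1287
  Change  5.9042e-04 -2.9521e-04
  Equil      0.01525     0.1284
  solve Keq expr → x = -2.9521e-04; check Q = 552.1
Then remove 0.004263 M of L.
Step 2:
                   L          M
  Initial    0.01099     0.1284
  Change     0.00414   -0.00207
  Equil      0.01513     0.1263
  solve Keq expr → x = -0.00207; check Q = 552.1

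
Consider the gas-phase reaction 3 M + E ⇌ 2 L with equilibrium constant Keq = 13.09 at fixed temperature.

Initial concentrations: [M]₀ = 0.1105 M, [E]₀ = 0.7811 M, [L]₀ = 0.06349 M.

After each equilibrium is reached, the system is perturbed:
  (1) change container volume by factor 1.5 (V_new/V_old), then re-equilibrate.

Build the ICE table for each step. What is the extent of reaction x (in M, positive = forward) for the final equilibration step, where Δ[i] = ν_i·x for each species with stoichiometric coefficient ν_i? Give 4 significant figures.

Q₀ = 3.825 vs Keq = 13.09 ⇒ Q<K, forward
Step 1:
                  M         E         L
  I          0.1105    0.7811   0.06349
  C        -0.02469  -0.00823   0.01646
  E         0.08581    0.7729   0.07995
  solve Keq expr → x = 0.00823; check Q = 13.09
Then change container volume by factor 1.5 (V_new/V_old).
Step 2:
                  M         E         L
  I         0.05721    0.5152    0.0533
  C         0.01073  0.003577 -0.007154
  E         0.06794    0.5188   0.04615
  solve Keq expr → x = -0.003577; check Q = 13.09

x = -0.003577 M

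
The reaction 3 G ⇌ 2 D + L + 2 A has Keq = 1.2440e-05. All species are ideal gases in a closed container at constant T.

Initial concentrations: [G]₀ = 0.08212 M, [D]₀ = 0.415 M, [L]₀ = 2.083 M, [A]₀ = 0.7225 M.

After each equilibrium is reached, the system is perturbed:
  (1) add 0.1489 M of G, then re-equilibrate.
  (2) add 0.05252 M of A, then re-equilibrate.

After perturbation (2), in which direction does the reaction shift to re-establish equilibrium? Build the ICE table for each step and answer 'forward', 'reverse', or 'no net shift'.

Q₀ = 338.2 vs Keq = 1.2440e-05 ⇒ Q>K, reverse
Step 1:
                    G           D           L           A
  init        0.08212       0.415       2.083      0.7225
  Δ            0.6153     -0.4102     -0.2051     -0.4102
  eq           0.6974      0.0048       1.878      0.3123
  solve Keq expr → x = -0.2051; check Q = 1.2440e-05
Then add 0.1489 M of G.
Step 2:
                    G           D           L           A
  init         0.8463      0.0048       1.878      0.3123
  Δ         -0.002335    0.001557  7.7850e-04    0.001557
  eq            0.844    0.006357       1.879      0.3139
  solve Keq expr → x = 7.7850e-04; check Q = 1.2440e-05
Then add 0.05252 M of A.
Step 3:
                    G           D           L           A
  init          0.844    0.006357       1.879      0.3664
  Δ          0.001327 -8.8457e-04 -4.4229e-04 -8.8457e-04
  eq           0.8453    0.005472       1.878      0.3655
  solve Keq expr → x = -4.4229e-04; check Q = 1.2440e-05

Direction: reverse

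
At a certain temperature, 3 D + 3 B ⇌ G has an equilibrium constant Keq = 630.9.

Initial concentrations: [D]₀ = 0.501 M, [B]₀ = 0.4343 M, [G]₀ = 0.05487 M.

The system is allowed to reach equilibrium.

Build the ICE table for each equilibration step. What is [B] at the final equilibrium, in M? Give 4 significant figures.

Q₀ = 5.327 vs Keq = 630.9 ⇒ Q<K, forward
Step 1:
                    D           B           G
  I             0.501      0.4343     0.05487
  C           -0.2226     -0.2226     0.07421
  E            0.2784      0.2117      0.1291
  solve Keq expr → x = 0.07421; check Q = 630.9

[B]_eq = 0.2117 M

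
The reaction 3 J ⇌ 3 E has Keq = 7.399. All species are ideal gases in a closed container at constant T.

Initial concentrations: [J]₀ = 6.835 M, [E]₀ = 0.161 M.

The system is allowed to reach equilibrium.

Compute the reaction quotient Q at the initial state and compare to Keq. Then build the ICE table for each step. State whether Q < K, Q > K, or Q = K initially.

Q₀ = 1.3070e-05 vs Keq = 7.399 ⇒ Q<K, forward
Step 1:
                  J         E
  Initial     6.835     0.161
  Change     -4.462     4.462
  Equil       2.373     4.623
  solve Keq expr → x = 1.487; check Q = 7.399

Q₀ = 1.3070e-05; Q < K (proceeds forward)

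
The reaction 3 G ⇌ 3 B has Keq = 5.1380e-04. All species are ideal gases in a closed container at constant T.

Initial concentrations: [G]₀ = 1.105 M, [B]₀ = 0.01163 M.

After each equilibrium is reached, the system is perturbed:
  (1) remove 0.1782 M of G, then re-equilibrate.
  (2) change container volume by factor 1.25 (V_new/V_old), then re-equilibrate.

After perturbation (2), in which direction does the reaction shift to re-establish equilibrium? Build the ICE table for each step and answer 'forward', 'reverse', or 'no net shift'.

Direction: no net shift

Q₀ = 1.1659e-06 vs Keq = 5.1380e-04 ⇒ Q<K, forward
Step 1:
                   G          B
  Initial      1.105    0.01163
  Change    -0.07117    0.07117
  Equil        1.034     0.0828
  solve Keq expr → x = 0.02372; check Q = 5.1380e-04
Then remove 0.1782 M of G.
Step 2:
                   G          B
  Initial     0.8556     0.0828
  Change     0.01321   -0.01321
  Equil       0.8688    0.06959
  solve Keq expr → x = -0.004405; check Q = 5.1380e-04
Then change container volume by factor 1.25 (V_new/V_old).
Step 3:
                   G          B
  Initial     0.6951    0.05567
  Change           0          0
  Equil       0.6951    0.05567
  solve Keq expr → x = 0; check Q = 5.1380e-04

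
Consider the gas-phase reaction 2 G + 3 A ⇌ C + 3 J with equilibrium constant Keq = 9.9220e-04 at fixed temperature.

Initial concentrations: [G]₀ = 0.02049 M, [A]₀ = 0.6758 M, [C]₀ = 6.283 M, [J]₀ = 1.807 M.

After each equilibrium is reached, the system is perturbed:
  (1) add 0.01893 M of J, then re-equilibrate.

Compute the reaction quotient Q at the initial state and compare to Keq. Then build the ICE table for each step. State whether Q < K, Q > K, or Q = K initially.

Q₀ = 2.8609e+05 vs Keq = 9.9220e-04 ⇒ Q>K, reverse
Step 1:
                  G         A         C         J
  init      0.02049    0.6758     6.283     1.807
  Δ            1.11     1.665   -0.5551    -1.665
  eq          1.131     2.341     5.728    0.1416
  solve Keq expr → x = -0.5551; check Q = 9.9220e-04
Then add 0.01893 M of J.
Step 2:
                  G         A         C         J
  init        1.131     2.341     5.728    0.1606
  Δ         0.01128   0.01691 -0.005638  -0.01691
  eq          1.142     2.358     5.722    0.1437
  solve Keq expr → x = -0.005638; check Q = 9.9220e-04

Q₀ = 2.8609e+05; Q > K (proceeds reverse)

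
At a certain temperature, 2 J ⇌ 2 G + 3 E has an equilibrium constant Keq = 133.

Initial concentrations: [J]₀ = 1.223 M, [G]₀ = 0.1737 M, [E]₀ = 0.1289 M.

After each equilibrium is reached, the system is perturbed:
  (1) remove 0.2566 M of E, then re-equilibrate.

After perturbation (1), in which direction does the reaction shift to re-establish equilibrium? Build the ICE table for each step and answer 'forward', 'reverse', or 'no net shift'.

Direction: forward

Q₀ = 4.3202e-05 vs Keq = 133 ⇒ Q<K, forward
Step 1:
                    J           G           E
  init          1.223      0.1737      0.1289
  Δ            -1.008       1.008       1.512
  eq           0.2153       1.181       1.641
  solve Keq expr → x = 0.5039; check Q = 133
Then remove 0.2566 M of E.
Step 2:
                    J           G           E
  init         0.2153       1.181       1.384
  Δ          -0.03407     0.03407     0.05111
  eq           0.1812       1.216       1.435
  solve Keq expr → x = 0.01704; check Q = 133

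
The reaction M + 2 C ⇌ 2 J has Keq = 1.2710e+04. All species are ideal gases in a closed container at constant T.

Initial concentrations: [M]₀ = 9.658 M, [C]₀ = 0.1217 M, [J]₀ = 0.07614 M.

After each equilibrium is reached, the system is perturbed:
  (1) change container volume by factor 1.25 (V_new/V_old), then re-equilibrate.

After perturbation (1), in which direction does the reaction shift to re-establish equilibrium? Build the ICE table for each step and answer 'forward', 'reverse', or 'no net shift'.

Direction: reverse

Q₀ = 0.04053 vs Keq = 1.2710e+04 ⇒ Q<K, forward
Step 1:
                    M           C           J
  Initial       9.658      0.1217     0.07614
  Change     -0.06057     -0.1211      0.1211
  Equil         9.597  5.6484e-04      0.1973
  solve Keq expr → x = 0.06057; check Q = 1.2710e+04
Then change container volume by factor 1.25 (V_new/V_old).
Step 2:
                    M           C           J
  Initial       7.678  4.5187e-04      0.1578
  Change   2.6582e-05  5.3165e-05 -5.3165e-05
  Equil         7.678  5.0503e-04      0.1578
  solve Keq expr → x = -2.6582e-05; check Q = 1.2710e+04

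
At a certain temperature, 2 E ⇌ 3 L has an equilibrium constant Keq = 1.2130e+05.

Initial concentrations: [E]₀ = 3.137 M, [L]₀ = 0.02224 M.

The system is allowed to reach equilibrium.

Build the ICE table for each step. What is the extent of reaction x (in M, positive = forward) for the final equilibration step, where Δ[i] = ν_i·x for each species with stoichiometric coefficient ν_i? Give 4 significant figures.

Q₀ = 1.1178e-06 vs Keq = 1.2130e+05 ⇒ Q<K, forward
Step 1:
                    E           L
  I             3.137     0.02224
  C            -3.108       4.662
  E           0.02911       4.684
  solve Keq expr → x = 1.554; check Q = 1.2130e+05

x = 1.554 M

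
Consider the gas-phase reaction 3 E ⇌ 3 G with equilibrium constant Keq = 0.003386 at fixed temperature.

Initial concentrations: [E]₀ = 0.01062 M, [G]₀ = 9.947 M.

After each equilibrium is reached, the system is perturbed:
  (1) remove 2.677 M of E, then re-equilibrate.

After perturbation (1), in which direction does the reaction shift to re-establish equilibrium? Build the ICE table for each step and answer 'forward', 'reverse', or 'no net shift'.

Direction: reverse

Q₀ = 8.2168e+08 vs Keq = 0.003386 ⇒ Q>K, reverse
Step 1:
                   E          G
  Initial    0.01062      9.947
  Change       8.647     -8.647
  Equil        8.658        1.3
  solve Keq expr → x = -2.882; check Q = 0.003386
Then remove 2.677 M of E.
Step 2:
                   E          G
  Initial      5.981        1.3
  Change      0.3495    -0.3495
  Equil         6.33     0.9505
  solve Keq expr → x = -0.1165; check Q = 0.003386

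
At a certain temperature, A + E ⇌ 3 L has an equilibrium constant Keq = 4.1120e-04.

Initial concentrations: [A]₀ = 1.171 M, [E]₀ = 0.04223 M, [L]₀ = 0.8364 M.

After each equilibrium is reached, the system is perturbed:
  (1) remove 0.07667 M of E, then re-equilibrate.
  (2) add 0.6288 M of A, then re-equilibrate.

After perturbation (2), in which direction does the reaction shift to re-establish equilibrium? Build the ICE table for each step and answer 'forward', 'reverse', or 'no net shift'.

Q₀ = 11.83 vs Keq = 4.1120e-04 ⇒ Q>K, reverse
Step 1:
                   A          E          L
  Initial      1.171    0.04223     0.8364
  Change      0.2601     0.2601    -0.7802
  Equil        1.431     0.3023    0.05624
  solve Keq expr → x = -0.2601; check Q = 4.1120e-04
Then remove 0.07667 M of E.
Step 2:
                   A          E          L
  Initial      1.431     0.2256    0.05624
  Change    0.001693   0.001693  -0.005078
  Equil        1.433     0.2273    0.05116
  solve Keq expr → x = -0.001693; check Q = 4.1120e-04
Then add 0.6288 M of A.
Step 3:
                   A          E          L
  Initial      2.062     0.2273    0.05116
  Change   -0.002132  -0.002132   0.006396
  Equil        2.059     0.2252    0.05756
  solve Keq expr → x = 0.002132; check Q = 4.1120e-04

Direction: forward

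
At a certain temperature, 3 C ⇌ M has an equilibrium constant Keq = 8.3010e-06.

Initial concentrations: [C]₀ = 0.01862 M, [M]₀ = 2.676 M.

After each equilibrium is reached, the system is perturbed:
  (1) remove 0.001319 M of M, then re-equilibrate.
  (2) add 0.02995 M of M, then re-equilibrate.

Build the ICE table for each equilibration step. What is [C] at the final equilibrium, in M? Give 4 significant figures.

Q₀ = 4.1452e+05 vs Keq = 8.3010e-06 ⇒ Q>K, reverse
Step 1:
                   C          M
  init       0.01862      2.676
  Δ            8.015     -2.672
  eq           8.034   0.004304
  solve Keq expr → x = -2.672; check Q = 8.3010e-06
Then remove 0.001319 M of M.
Step 2:
                   C          M
  init         8.034   0.002985
  Δ        -0.003938   0.001313
  eq            8.03   0.004298
  solve Keq expr → x = 0.001313; check Q = 8.3010e-06
Then add 0.02995 M of M.
Step 3:
                   C          M
  init          8.03    0.03425
  Δ          0.08941    -0.0298
  eq           8.119   0.004443
  solve Keq expr → x = -0.0298; check Q = 8.3010e-06

[C]_eq = 8.119 M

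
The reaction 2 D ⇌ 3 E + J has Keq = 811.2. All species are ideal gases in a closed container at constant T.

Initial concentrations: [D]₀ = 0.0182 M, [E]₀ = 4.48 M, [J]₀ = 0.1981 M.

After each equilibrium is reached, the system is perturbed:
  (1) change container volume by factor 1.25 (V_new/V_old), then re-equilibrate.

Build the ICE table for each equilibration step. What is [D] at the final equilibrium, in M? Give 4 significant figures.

Q₀ = 5.3774e+04 vs Keq = 811.2 ⇒ Q>K, reverse
Step 1:
                   D          E          J
  init        0.0182       4.48     0.1981
  Δ           0.1028    -0.1542    -0.0514
  eq           0.121      4.326     0.1467
  solve Keq expr → x = -0.0514; check Q = 811.2
Then change container volume by factor 1.25 (V_new/V_old).
Step 2:
                   D          E          J
  init       0.09679      3.461     0.1174
  Δ         -0.01594    0.02391   0.007971
  eq         0.08085      3.485     0.1253
  solve Keq expr → x = 0.007971; check Q = 811.2

[D]_eq = 0.08085 M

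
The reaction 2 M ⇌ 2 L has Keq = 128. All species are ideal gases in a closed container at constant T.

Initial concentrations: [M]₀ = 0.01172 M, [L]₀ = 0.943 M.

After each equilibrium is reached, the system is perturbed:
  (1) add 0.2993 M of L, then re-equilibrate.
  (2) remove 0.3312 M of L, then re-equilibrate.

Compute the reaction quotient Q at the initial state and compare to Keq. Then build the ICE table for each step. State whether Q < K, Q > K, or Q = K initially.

Q₀ = 6474 vs Keq = 128 ⇒ Q>K, reverse
Step 1:
                    M           L
  Initial     0.01172       0.943
  Change      0.06581    -0.06581
  Equil       0.07753      0.8772
  solve Keq expr → x = -0.03291; check Q = 128
Then add 0.2993 M of L.
Step 2:
                    M           L
  Initial     0.07753       1.176
  Change      0.02431    -0.02431
  Equil        0.1018       1.152
  solve Keq expr → x = -0.01215; check Q = 128
Then remove 0.3312 M of L.
Step 3:
                    M           L
  Initial      0.1018       0.821
  Change      -0.0269      0.0269
  Equil       0.07494      0.8479
  solve Keq expr → x = 0.01345; check Q = 128

Q₀ = 6474; Q > K (proceeds reverse)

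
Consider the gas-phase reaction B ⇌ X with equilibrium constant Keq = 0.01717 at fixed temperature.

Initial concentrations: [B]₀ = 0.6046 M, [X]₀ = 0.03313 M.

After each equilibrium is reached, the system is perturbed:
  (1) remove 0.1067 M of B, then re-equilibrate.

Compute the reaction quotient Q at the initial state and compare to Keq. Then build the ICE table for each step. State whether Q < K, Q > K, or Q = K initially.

Q₀ = 0.0548 vs Keq = 0.01717 ⇒ Q>K, reverse
Step 1:
                   B          X
  init        0.6046    0.03313
  Δ          0.02237   -0.02237
  eq           0.627    0.01076
  solve Keq expr → x = -0.02237; check Q = 0.01717
Then remove 0.1067 M of B.
Step 2:
                   B          X
  init        0.5203    0.01076
  Δ         0.001801  -0.001801
  eq          0.5221   0.008964
  solve Keq expr → x = -0.001801; check Q = 0.01717

Q₀ = 0.0548; Q > K (proceeds reverse)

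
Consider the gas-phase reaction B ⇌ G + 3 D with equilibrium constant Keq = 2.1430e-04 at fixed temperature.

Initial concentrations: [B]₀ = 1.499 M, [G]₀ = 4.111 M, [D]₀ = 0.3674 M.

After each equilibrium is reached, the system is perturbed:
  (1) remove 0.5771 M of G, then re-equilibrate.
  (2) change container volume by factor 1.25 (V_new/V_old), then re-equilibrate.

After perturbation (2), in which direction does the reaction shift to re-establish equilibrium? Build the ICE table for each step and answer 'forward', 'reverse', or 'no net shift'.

Q₀ = 0.136 vs Keq = 2.1430e-04 ⇒ Q>K, reverse
Step 1:
                    B           G           D
  init          1.499       4.111      0.3674
  Δ            0.1078     -0.1078     -0.3233
  eq            1.607       4.003     0.04414
  solve Keq expr → x = -0.1078; check Q = 2.1430e-04
Then remove 0.5771 M of G.
Step 2:
                    B           G           D
  init          1.607       3.426     0.04414
  Δ       -7.7998e-04  7.7998e-04     0.00234
  eq            1.606       3.427     0.04648
  solve Keq expr → x = 7.7998e-04; check Q = 2.1430e-04
Then change container volume by factor 1.25 (V_new/V_old).
Step 3:
                    B           G           D
  init          1.285       2.742     0.03719
  Δ         -0.003081    0.003081    0.009242
  eq            1.282       2.745     0.04643
  solve Keq expr → x = 0.003081; check Q = 2.1430e-04

Direction: forward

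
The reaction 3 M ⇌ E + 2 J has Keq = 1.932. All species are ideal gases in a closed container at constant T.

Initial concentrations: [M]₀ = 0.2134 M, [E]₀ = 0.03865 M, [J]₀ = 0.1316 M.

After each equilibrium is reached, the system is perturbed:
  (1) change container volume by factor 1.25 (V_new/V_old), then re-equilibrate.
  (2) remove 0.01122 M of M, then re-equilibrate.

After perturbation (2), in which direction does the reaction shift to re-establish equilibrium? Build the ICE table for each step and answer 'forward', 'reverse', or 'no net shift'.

Direction: reverse

Q₀ = 0.06888 vs Keq = 1.932 ⇒ Q<K, forward
Step 1:
                  M         E         J
  init       0.2134   0.03865    0.1316
  Δ        -0.09989    0.0333   0.06659
  eq         0.1135   0.07195    0.1982
  solve Keq expr → x = 0.0333; check Q = 1.932
Then change container volume by factor 1.25 (V_new/V_old).
Step 2:
                  M         E         J
  init      0.09081   0.05756    0.1586
  Δ               0         0         0
  eq        0.09081   0.05756    0.1586
  solve Keq expr → x = 0; check Q = 1.932
Then remove 0.01122 M of M.
Step 3:
                  M         E         J
  init      0.07959   0.05756    0.1586
  Δ        0.007846 -0.002615  -0.00523
  eq        0.08744   0.05494    0.1533
  solve Keq expr → x = -0.002615; check Q = 1.932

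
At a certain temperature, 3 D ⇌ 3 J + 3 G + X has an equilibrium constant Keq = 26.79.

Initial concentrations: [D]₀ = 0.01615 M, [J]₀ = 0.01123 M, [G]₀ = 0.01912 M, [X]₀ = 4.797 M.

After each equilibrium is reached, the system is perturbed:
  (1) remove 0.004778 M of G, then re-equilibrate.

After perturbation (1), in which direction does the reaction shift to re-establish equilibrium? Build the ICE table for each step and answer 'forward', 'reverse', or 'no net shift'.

Q₀ = 1.1273e-05 vs Keq = 26.79 ⇒ Q<K, forward
Step 1:
                    D           J           G           X
  init        0.01615     0.01123     0.01912       4.797
  Δ          -0.01562     0.01562     0.01562    0.005208
  eq       5.2607e-04     0.02685     0.03474       4.802
  solve Keq expr → x = 0.005208; check Q = 26.79
Then remove 0.004778 M of G.
Step 2:
                    D           J           G           X
  init     5.2607e-04     0.02685     0.02997       4.802
  Δ       -7.0096e-05  7.0096e-05  7.0096e-05  2.3365e-05
  eq       4.5597e-04     0.02692     0.03004       4.802
  solve Keq expr → x = 2.3365e-05; check Q = 26.79

Direction: forward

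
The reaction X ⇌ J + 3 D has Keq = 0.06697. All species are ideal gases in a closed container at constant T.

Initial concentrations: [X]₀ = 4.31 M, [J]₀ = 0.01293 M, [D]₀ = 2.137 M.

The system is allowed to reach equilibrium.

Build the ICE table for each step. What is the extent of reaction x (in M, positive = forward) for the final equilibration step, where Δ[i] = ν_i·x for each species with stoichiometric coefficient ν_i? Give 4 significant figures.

x = 0.01478 M

Q₀ = 0.02928 vs Keq = 0.06697 ⇒ Q<K, forward
Step 1:
                  X         J         D
  I            4.31   0.01293     2.137
  C        -0.01478   0.01478   0.04435
  E           4.295   0.02771     2.181
  solve Keq expr → x = 0.01478; check Q = 0.06697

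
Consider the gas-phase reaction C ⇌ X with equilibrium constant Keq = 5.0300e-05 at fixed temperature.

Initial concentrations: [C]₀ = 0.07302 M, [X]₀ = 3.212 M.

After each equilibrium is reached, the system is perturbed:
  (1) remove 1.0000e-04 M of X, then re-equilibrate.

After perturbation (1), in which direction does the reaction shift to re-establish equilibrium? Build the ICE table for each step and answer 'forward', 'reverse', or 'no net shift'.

Q₀ = 43.99 vs Keq = 5.0300e-05 ⇒ Q>K, reverse
Step 1:
                  C         X
  Initial   0.07302     3.212
  Change      3.212    -3.212
  Equil       3.285 1.6523e-04
  solve Keq expr → x = -3.212; check Q = 5.0300e-05
Then remove 1.0000e-04 M of X.
Step 2:
                  C         X
  Initial     3.285 6.5228e-05
  Change  -9.9995e-05 9.9995e-05
  Equil       3.285 1.6522e-04
  solve Keq expr → x = 9.9995e-05; check Q = 5.0300e-05

Direction: forward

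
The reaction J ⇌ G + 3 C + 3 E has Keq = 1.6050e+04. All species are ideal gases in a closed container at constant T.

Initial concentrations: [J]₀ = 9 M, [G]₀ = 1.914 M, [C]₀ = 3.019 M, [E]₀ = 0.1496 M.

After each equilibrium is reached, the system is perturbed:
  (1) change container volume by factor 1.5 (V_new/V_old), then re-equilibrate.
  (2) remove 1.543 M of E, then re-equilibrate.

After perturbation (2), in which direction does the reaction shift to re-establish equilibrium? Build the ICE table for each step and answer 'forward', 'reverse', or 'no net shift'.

Direction: forward

Q₀ = 0.01959 vs Keq = 1.6050e+04 ⇒ Q<K, forward
Step 1:
                   J          G          C          E
  init             9      1.914      3.019     0.1496
  Δ           -1.447      1.447       4.34       4.34
  eq           7.553      3.361      7.359       4.49
  solve Keq expr → x = 1.447; check Q = 1.6050e+04
Then change container volume by factor 1.5 (V_new/V_old).
Step 2:
                   J          G          C          E
  init         5.036       2.24      4.906      2.993
  Δ          -0.5272     0.5272      1.582      1.582
  eq           4.508      2.768      6.488      4.575
  solve Keq expr → x = 0.5272; check Q = 1.6050e+04
Then remove 1.543 M of E.
Step 3:
                   J          G          C          E
  init         4.508      2.768      6.488      3.032
  Δ          -0.2739     0.2739     0.8217     0.8217
  eq           4.234      3.042      7.309      3.853
  solve Keq expr → x = 0.2739; check Q = 1.6050e+04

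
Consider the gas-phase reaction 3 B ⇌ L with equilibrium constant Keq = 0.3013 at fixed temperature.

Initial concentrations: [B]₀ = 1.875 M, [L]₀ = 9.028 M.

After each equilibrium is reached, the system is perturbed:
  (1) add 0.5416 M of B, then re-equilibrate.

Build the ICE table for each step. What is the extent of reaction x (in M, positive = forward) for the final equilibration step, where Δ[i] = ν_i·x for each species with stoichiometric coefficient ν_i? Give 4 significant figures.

x = 0.1737 M

Q₀ = 1.37 vs Keq = 0.3013 ⇒ Q>K, reverse
Step 1:
                  B         L
  I           1.875     9.028
  C           1.185    -0.395
  E            3.06     8.633
  solve Keq expr → x = -0.395; check Q = 0.3013
Then add 0.5416 M of B.
Step 2:
                  B         L
  I           3.602     8.633
  C         -0.5212    0.1737
  E            3.08     8.807
  solve Keq expr → x = 0.1737; check Q = 0.3013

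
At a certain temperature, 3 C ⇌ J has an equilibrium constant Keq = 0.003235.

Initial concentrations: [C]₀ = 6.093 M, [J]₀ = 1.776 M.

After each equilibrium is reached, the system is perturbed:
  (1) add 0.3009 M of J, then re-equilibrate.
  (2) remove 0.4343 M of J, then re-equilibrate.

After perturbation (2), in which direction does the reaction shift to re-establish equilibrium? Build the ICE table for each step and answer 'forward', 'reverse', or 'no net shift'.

Q₀ = 0.007851 vs Keq = 0.003235 ⇒ Q>K, reverse
Step 1:
                   C          J
  I            6.093      1.776
  C            1.341     -0.447
  E            7.434      1.329
  solve Keq expr → x = -0.447; check Q = 0.003235
Then add 0.3009 M of J.
Step 2:
                   C          J
  I            7.434       1.63
  C           0.3365    -0.1122
  E             7.77      1.518
  solve Keq expr → x = -0.1122; check Q = 0.003235
Then remove 0.4343 M of J.
Step 3:
                   C          J
  I             7.77      1.083
  C          -0.4918     0.1639
  E            7.279      1.247
  solve Keq expr → x = 0.1639; check Q = 0.003235

Direction: forward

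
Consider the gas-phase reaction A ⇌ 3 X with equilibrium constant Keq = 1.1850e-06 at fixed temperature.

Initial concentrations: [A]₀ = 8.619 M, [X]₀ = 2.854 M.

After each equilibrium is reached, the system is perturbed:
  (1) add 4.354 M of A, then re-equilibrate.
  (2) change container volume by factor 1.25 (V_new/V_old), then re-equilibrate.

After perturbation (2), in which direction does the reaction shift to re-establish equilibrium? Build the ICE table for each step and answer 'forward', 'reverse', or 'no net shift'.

Direction: forward

Q₀ = 2.697 vs Keq = 1.1850e-06 ⇒ Q>K, reverse
Step 1:
                  A         X
  Initial     8.619     2.854
  Change     0.9438    -2.832
  Equil       9.563   0.02246
  solve Keq expr → x = -0.9438; check Q = 1.1850e-06
Then add 4.354 M of A.
Step 2:
                  A         X
  Initial     13.92   0.02246
  Change  -9.9730e-04  0.002992
  Equil       13.92   0.02545
  solve Keq expr → x = 9.9730e-04; check Q = 1.1850e-06
Then change container volume by factor 1.25 (V_new/V_old).
Step 3:
                  A         X
  Initial     11.13   0.02036
  Change  -0.001088  0.003265
  Equil       11.13   0.02363
  solve Keq expr → x = 0.001088; check Q = 1.1850e-06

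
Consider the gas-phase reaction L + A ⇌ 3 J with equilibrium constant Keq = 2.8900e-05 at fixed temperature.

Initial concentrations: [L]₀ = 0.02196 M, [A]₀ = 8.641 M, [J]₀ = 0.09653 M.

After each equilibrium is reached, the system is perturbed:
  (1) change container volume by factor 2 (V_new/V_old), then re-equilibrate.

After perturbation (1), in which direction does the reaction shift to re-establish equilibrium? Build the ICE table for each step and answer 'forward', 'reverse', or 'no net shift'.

Direction: forward

Q₀ = 0.00474 vs Keq = 2.8900e-05 ⇒ Q>K, reverse
Step 1:
                  L         A         J
  Initial   0.02196     8.641   0.09653
  Change    0.02462   0.02462  -0.07385
  Equil     0.04658     8.666   0.02268
  solve Keq expr → x = -0.02462; check Q = 2.8900e-05
Then change container volume by factor 2 (V_new/V_old).
Step 2:
                  L         A         J
  Initial   0.02329     4.333   0.01134
  Change  -9.1866e-04 -9.1866e-04  0.002756
  Equil     0.02237     4.332    0.0141
  solve Keq expr → x = 9.1866e-04; check Q = 2.8900e-05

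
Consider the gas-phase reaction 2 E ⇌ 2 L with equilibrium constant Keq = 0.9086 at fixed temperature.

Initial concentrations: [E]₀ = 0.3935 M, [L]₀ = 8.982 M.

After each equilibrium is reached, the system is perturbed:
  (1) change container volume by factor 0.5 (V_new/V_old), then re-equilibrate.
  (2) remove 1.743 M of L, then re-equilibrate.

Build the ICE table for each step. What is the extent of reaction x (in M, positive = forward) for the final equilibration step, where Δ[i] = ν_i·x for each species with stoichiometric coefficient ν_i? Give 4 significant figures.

Q₀ = 521 vs Keq = 0.9086 ⇒ Q>K, reverse
Step 1:
                  E         L
  init       0.3935     8.982
  Δ           4.407    -4.407
  eq            4.8     4.575
  solve Keq expr → x = -2.203; check Q = 0.9086
Then change container volume by factor 0.5 (V_new/V_old).
Step 2:
                  E         L
  init          9.6     9.151
  Δ               0         0
  eq            9.6     9.151
  solve Keq expr → x = 0; check Q = 0.9086
Then remove 1.743 M of L.
Step 3:
                  E         L
  init          9.6     7.408
  Δ         -0.8924    0.8924
  eq          8.708       8.3
  solve Keq expr → x = 0.4462; check Q = 0.9086

x = 0.4462 M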